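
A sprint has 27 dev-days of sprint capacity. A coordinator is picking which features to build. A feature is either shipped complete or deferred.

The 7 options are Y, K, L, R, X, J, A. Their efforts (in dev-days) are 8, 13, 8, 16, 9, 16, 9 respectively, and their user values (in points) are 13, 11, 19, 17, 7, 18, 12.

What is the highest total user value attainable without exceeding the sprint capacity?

Treat it as a binary knapsack problem.
Allowing fractional choices, the relaxed optimum would be about 46.2, but features are indivisible.
Y + L + A: effort 8 + 8 + 9 = 25 ≤ 27, user value 13 + 19 + 12 = 44.
L + X + A: effort 8 + 9 + 9 = 26 ≤ 27, user value 19 + 7 + 12 = 38.
Y + L + X: effort 8 + 8 + 9 = 25 ≤ 27, user value 13 + 19 + 7 = 39.
Best is Y, L, and A with total user value 44.

44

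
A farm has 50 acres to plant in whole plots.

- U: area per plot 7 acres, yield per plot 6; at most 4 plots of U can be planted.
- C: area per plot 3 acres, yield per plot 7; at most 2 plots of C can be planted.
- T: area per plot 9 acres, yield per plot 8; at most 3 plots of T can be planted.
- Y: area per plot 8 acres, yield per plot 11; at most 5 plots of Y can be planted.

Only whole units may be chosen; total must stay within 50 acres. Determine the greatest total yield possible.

2×C and 5×Y: area 46 ≤ 50, yield 2·7 + 5·11 = 69.
1×U, 1×C, and 5×Y: area 50 ≤ 50, yield 1·6 + 1·7 + 5·11 = 68.
Best is 69.

69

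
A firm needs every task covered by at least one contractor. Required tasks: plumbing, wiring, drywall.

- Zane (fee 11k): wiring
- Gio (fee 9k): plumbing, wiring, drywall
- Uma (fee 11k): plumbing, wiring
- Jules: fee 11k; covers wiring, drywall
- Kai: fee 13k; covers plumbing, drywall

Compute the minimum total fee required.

Gio alone covers plumbing, wiring, drywall — every task.
Total fee: 9.
No cover costs less than 9.

9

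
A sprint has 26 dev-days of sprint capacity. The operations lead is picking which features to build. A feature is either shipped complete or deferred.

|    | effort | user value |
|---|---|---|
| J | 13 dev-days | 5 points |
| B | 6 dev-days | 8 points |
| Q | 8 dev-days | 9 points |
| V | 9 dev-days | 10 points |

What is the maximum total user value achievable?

B + Q + V: effort 6 + 8 + 9 = 23 ≤ 26, user value 8 + 9 + 10 = 27.
Q + V: effort 8 + 9 = 17 ≤ 26, user value 9 + 10 = 19.
Best is B, Q, and V with total user value 27.

27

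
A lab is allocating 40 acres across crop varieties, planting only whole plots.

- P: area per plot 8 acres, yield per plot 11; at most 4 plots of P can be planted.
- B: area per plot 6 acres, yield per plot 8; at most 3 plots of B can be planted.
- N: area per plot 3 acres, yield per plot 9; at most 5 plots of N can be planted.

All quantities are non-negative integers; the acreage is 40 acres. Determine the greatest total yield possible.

78

This is a bounded integer knapsack.
3×P and 5×N: area 39 ≤ 40, yield 3·11 + 5·9 = 78.
2×P, 1×B, and 5×N: area 37 ≤ 40, yield 2·11 + 1·8 + 5·9 = 75.
Best is 78.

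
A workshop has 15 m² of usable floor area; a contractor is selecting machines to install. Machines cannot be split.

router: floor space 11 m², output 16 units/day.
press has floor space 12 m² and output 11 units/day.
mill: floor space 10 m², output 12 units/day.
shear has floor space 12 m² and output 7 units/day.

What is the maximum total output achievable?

16

Take router: floor space 11 ≤ 15, output 16.
No other feasible combination does better.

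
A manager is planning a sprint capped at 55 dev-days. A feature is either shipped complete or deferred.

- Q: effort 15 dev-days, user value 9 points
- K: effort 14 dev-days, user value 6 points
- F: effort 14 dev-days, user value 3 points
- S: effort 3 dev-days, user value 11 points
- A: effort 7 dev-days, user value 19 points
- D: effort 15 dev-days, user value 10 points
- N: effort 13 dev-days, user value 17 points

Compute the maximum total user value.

Treat it as a binary knapsack problem.
Allowing fractional choices, the relaxed optimum would be about 66.9, but features are indivisible.
Q + K + S + A + N: effort 15 + 14 + 3 + 7 + 13 = 52 ≤ 55, user value 9 + 6 + 11 + 19 + 17 = 62.
K + S + A + D + N: effort 14 + 3 + 7 + 15 + 13 = 52 ≤ 55, user value 6 + 11 + 19 + 10 + 17 = 63.
Q + S + A + D + N: effort 15 + 3 + 7 + 15 + 13 = 53 ≤ 55, user value 9 + 11 + 19 + 10 + 17 = 66.
Best is Q, S, A, D, and N with total user value 66.

66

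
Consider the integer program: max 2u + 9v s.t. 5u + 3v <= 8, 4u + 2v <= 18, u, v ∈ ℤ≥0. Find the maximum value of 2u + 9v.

18

(u,v)=(0,2): 5·0+3·2=6≤8, 4·0+2·2=4≤18, objective 18.
(u,v)=(1,1): 5·1+3·1=8≤8, 4·1+2·1=6≤18, objective 11.
(u,v)=(0,1): 5·0+3·1=3≤8, 4·0+2·1=2≤18, objective 9.
Maximum is 18 at (u,v)=(0,2).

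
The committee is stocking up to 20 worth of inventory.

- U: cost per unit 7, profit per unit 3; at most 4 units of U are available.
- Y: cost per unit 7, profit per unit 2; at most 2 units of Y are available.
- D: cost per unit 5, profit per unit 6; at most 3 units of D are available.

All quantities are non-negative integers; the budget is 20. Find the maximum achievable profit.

This is a bounded integer knapsack.
Take 3×D: cost 15 ≤ 20, profit 3·6 = 18.
D has the best ratio (6/5) and is taken to its limit of 3; remaining capacity is filled optimally with the others.

18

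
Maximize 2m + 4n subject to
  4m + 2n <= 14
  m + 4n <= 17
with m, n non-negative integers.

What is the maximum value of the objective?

18

(m,n)=(1,4) is feasible, giving 18.
(m,n)=(0,4) is feasible, giving 16.
Maximum is 18 at (m,n)=(1,4).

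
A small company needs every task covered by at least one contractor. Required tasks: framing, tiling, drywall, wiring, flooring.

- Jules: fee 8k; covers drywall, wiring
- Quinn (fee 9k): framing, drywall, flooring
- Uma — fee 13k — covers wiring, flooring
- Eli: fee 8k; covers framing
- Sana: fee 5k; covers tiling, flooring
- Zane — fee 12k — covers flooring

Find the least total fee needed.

Choose Jules, Eli, and Sana: together they cover framing, tiling, drywall, wiring, flooring — every task.
Total fee: 8 + 8 + 5 = 21.

21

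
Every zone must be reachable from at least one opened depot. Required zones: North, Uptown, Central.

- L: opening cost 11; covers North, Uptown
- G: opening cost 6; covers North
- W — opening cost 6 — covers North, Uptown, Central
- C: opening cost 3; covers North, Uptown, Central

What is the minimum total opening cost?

3

C alone covers North, Uptown, Central — every zone.
Total opening cost: 3.
No cover costs less than 3.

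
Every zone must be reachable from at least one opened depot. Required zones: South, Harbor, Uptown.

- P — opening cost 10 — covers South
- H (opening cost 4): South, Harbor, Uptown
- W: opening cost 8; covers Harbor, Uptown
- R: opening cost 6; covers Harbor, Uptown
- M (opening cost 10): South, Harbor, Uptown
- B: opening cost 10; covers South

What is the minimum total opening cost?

4

H alone covers South, Harbor, Uptown — every zone.
Total opening cost: 4.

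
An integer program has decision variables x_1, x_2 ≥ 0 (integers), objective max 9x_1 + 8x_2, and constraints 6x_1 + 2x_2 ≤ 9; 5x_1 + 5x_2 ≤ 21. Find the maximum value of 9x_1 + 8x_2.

The continuous relaxation peaks at (0.15, 4.05) with value 33.75; rounding to a feasible lattice point costs some objective.
(x_1,x_2)=(0,4) is feasible, giving 32.
(x_1,x_2)=(0,3) is feasible, giving 24.
The best lattice point is (0,4), giving 32.

32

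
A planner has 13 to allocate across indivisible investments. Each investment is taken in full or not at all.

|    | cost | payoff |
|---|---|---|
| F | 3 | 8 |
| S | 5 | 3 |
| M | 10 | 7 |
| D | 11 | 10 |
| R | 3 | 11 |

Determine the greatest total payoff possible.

Allowing fractional choices, the relaxed optimum would be about 25.4, but investments are indivisible.
F + R: cost 3 + 3 = 6 ≤ 13, payoff 8 + 11 = 19.
F + S + R: cost 3 + 5 + 3 = 11 ≤ 13, payoff 8 + 3 + 11 = 22.
Best is F, S, and R with total payoff 22.

22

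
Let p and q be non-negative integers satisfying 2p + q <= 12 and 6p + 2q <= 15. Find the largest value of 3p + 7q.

Relaxing integrality, the LP optimum is 52.50 at (p,q) = (0, 7.5), which is not an integer point.
(p,q)=(0,7): 2·0+1·7=7≤12, 6·0+2·7=14≤15, objective 49.
(p,q)=(0,6): 2·0+1·6=6≤12, 6·0+2·6=12≤15, objective 42.
Maximum is 49 at (p,q)=(0,7).

49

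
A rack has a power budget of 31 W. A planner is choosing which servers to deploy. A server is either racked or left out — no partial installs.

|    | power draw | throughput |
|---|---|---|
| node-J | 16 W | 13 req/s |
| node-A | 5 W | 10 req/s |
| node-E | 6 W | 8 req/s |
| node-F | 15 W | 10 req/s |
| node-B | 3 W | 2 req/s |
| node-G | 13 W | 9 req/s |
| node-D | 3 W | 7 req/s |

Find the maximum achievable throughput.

Allowing fractional choices, the relaxed optimum would be about 38.7, but servers are indivisible.
node-A + node-E + node-B + node-G + node-D: power draw 5 + 6 + 3 + 13 + 3 = 30 ≤ 31, throughput 10 + 8 + 2 + 9 + 7 = 36.
node-A + node-E + node-F + node-D: power draw 5 + 6 + 15 + 3 = 29 ≤ 31, throughput 10 + 8 + 10 + 7 = 35.
node-J + node-A + node-E + node-D: power draw 16 + 5 + 6 + 3 = 30 ≤ 31, throughput 13 + 10 + 8 + 7 = 38.
Best is node-J, node-A, node-E, and node-D with total throughput 38.

38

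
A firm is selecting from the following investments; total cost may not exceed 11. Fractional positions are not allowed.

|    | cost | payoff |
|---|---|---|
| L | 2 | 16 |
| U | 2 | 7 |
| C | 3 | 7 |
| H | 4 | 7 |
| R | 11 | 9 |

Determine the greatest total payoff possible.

Take L, U, C, and H: cost 2 + 2 + 3 + 4 = 11 ≤ 11, payoff 16 + 7 + 7 + 7 = 37.
No other feasible combination does better.

37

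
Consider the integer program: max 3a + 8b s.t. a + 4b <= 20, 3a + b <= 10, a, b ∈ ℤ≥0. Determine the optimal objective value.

Relaxing integrality, the LP optimum is 41.82 at (a,b) = (1.82, 4.55), which is not an integer point.
(a,b)=(0,5): 1·0+4·5=20≤20, 3·0+1·5=5≤10, objective 40.
(a,b)=(2,4): 1·2+4·4=18≤20, 3·2+1·4=10≤10, objective 38.
No feasible integer point exceeds 40.

40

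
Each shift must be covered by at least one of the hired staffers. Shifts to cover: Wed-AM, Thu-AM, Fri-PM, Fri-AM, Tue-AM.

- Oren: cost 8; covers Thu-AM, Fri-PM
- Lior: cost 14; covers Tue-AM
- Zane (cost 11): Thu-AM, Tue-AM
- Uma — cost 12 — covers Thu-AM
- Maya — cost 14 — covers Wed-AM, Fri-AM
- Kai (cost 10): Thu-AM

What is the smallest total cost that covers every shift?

Choose Oren, Zane, and Maya: together they cover Wed-AM, Thu-AM, Fri-PM, Fri-AM, Tue-AM — every shift.
Total cost: 8 + 11 + 14 = 33.

33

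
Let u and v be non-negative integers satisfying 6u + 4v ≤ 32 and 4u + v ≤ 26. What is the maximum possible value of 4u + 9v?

(u,v)=(0,8): 6·0+4·8=32≤32, 4·0+1·8=8≤26, objective 72.
(u,v)=(0,7): 6·0+4·7=28≤32, 4·0+1·7=7≤26, objective 63.
No feasible integer point exceeds 72.

72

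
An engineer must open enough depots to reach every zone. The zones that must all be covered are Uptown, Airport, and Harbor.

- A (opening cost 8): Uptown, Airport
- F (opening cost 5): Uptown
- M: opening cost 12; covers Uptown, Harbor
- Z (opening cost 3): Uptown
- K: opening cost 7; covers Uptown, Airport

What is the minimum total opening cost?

19

The greedy cost-per-new-zone heuristic would pick Z, K, and M for 22, but a cheaper cover exists.
Choose M and K: together they cover Uptown, Airport, Harbor — every zone.
Total opening cost: 12 + 7 = 19.
No cover costs less than 19.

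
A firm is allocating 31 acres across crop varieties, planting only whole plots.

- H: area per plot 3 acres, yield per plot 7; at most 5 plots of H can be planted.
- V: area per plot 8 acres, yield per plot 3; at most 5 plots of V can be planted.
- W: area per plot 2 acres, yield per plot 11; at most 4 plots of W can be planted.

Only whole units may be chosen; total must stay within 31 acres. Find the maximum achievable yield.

82

5×H, 1×V, and 4×W: area 31 ≤ 31, yield 5·7 + 1·3 + 4·11 = 82.
5×H and 4×W: area 23 ≤ 31, yield 5·7 + 4·11 = 79.
Best is 82.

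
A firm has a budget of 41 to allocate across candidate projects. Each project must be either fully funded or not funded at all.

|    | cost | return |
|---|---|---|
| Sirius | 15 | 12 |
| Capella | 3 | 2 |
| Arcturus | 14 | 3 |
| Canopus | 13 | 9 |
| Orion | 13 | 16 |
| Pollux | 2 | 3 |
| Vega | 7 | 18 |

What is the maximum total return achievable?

51

Allowing fractional choices, the relaxed optimum would be about 51.8, but projects are indivisible.
Sirius + Orion + Pollux + Vega: cost 15 + 13 + 2 + 7 = 37 ≤ 41, return 12 + 16 + 3 + 18 = 49.
Sirius + Capella + Orion + Vega: cost 15 + 3 + 13 + 7 = 38 ≤ 41, return 12 + 2 + 16 + 18 = 48.
Sirius + Capella + Orion + Pollux + Vega: cost 15 + 3 + 13 + 2 + 7 = 40 ≤ 41, return 12 + 2 + 16 + 3 + 18 = 51.
Best is Sirius, Capella, Orion, Pollux, and Vega with total return 51.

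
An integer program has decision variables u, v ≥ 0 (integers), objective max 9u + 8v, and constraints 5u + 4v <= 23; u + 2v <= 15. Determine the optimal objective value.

43

(u,v)=(3,2): 5·3+4·2=23≤23, 1·3+2·2=7≤15, objective 43.
(u,v)=(2,3): 5·2+4·3=22≤23, 1·2+2·3=8≤15, objective 42.
(u,v)=(1,4): 5·1+4·4=21≤23, 1·1+2·4=9≤15, objective 41.
Maximum is 43 at (u,v)=(3,2).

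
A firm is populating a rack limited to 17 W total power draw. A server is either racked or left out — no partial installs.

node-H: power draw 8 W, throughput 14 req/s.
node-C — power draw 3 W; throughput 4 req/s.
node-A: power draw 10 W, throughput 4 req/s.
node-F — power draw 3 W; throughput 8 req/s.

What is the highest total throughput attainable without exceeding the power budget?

Treat it as a binary knapsack problem.
node-H + node-C: power draw 8 + 3 = 11 ≤ 17, throughput 14 + 4 = 18.
node-H + node-F: power draw 8 + 3 = 11 ≤ 17, throughput 14 + 8 = 22.
node-H + node-C + node-F: power draw 8 + 3 + 3 = 14 ≤ 17, throughput 14 + 4 + 8 = 26.
Best is node-H, node-C, and node-F with total throughput 26.

26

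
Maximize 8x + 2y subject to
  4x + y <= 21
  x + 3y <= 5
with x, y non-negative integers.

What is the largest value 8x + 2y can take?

40

(x,y)=(5,0): 4·5+1·0=20≤21, 1·5+3·0=5≤5, objective 40.
(x,y)=(4,0): 4·4+1·0=16≤21, 1·4+3·0=4≤5, objective 32.
The best lattice point is (5,0), giving 40.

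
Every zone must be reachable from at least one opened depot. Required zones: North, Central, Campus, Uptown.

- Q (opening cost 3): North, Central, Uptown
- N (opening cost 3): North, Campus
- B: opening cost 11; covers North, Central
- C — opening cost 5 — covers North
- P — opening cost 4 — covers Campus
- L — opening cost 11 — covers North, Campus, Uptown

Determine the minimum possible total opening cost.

Choose Q and N: together they cover North, Central, Campus, Uptown — every zone.
Total opening cost: 3 + 3 = 6.
No cover costs less than 6.

6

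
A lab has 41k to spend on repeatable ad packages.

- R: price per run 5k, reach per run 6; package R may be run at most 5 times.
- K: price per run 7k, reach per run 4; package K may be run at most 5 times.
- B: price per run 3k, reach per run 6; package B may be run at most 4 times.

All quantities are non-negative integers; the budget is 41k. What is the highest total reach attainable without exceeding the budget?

54

Take 5×R and 4×B: price 37 ≤ 41, reach 5·6 + 4·6 = 54.
B has the best ratio (6/3) and is taken to its limit of 4; remaining capacity is filled optimally with the others.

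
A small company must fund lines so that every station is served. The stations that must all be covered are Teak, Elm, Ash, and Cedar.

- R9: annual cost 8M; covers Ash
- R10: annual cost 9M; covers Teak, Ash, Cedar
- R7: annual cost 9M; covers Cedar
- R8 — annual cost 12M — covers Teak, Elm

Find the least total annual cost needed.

21

Choose R10 and R8: together they cover Teak, Elm, Ash, Cedar — every station.
Total annual cost: 9 + 12 = 21.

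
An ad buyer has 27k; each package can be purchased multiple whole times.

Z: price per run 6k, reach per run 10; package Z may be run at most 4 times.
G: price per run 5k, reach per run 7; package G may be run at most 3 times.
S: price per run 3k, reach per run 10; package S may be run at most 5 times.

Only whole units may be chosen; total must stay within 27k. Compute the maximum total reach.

Take 2×Z and 5×S: price 27 ≤ 27, reach 2·10 + 5·10 = 70.
S has the best ratio (10/3) and is taken to its limit of 5; remaining capacity is filled optimally with the others.

70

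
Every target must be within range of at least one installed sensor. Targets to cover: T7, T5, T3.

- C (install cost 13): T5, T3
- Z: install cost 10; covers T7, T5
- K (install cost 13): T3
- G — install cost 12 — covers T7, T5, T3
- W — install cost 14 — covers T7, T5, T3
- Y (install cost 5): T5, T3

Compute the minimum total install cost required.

12

The greedy cost-per-new-target heuristic would pick Y and Z for 15, but a cheaper cover exists.
G alone covers T7, T5, T3 — every target.
Total install cost: 12.
No cover costs less than 12.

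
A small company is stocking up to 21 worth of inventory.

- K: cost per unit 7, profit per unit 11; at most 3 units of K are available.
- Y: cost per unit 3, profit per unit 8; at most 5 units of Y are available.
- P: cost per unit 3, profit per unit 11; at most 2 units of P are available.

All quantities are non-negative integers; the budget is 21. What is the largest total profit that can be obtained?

62

5×Y and 2×P: cost 21 ≤ 21, profit 5·8 + 2·11 = 62.
4×Y and 2×P: cost 18 ≤ 21, profit 4·8 + 2·11 = 54.
Best is 62.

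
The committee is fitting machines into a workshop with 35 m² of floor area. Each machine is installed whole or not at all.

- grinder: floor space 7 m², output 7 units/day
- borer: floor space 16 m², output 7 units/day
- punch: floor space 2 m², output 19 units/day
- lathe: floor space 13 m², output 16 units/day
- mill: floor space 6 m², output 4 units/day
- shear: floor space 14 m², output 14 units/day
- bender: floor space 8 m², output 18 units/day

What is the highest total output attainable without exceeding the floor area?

Take grinder, punch, lathe, and bender: floor space 7 + 2 + 13 + 8 = 30 ≤ 35, output 7 + 19 + 16 + 18 = 60.
No other feasible combination does better.

60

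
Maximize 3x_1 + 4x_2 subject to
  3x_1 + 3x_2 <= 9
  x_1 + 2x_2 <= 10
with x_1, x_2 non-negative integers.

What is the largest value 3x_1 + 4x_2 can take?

(x_1,x_2)=(0,3): 3·0+3·3=9≤9, 1·0+2·3=6≤10, objective 12.
(x_1,x_2)=(1,2): 3·1+3·2=9≤9, 1·1+2·2=5≤10, objective 11.
Maximum is 12 at (x_1,x_2)=(0,3).

12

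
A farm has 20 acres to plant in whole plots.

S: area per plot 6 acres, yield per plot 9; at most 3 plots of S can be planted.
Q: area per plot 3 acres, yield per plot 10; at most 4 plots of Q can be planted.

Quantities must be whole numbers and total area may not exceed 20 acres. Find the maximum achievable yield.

49

Take 1×S and 4×Q: area 18 ≤ 20, yield 1·9 + 4·10 = 49.
Q has the best ratio (10/3) and is taken to its limit of 4; remaining capacity is filled optimally with the others.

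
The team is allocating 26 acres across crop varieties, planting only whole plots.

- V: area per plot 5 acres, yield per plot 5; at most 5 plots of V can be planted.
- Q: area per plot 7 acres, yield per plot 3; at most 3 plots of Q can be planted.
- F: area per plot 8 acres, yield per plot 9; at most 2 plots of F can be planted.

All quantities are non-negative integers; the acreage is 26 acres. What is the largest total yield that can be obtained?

28

Take 2×V and 2×F: area 26 ≤ 26, yield 2·5 + 2·9 = 28.
F has the best ratio (9/8) and is taken to its limit of 2; remaining capacity is filled optimally with the others.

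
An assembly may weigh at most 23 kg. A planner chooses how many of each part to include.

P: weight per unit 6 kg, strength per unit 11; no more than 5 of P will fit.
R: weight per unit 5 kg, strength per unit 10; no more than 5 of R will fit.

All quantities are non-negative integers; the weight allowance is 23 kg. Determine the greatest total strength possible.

3×P and 1×R: weight 23 ≤ 23, strength 3·11 + 1·10 = 43.
2×P and 2×R: weight 22 ≤ 23, strength 2·11 + 2·10 = 42.
Best is 43.

43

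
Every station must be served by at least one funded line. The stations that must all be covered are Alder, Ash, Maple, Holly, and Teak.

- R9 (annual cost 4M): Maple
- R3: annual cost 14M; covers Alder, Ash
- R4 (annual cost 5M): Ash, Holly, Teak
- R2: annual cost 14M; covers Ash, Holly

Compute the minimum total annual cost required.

23

Choose R9, R3, and R4: together they cover Alder, Ash, Maple, Holly, Teak — every station.
Total annual cost: 4 + 14 + 5 = 23.
No cover costs less than 23.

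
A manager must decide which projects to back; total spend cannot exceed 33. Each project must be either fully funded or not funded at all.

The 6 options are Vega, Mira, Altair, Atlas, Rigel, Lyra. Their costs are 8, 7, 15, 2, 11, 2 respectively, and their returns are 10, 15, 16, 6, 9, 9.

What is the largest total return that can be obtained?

Vega + Mira + Altair + Lyra: cost 8 + 7 + 15 + 2 = 32 ≤ 33, return 10 + 15 + 16 + 9 = 50.
Vega + Mira + Atlas + Rigel + Lyra: cost 8 + 7 + 2 + 11 + 2 = 30 ≤ 33, return 10 + 15 + 6 + 9 + 9 = 49.
Vega + Mira + Altair + Atlas: cost 8 + 7 + 15 + 2 = 32 ≤ 33, return 10 + 15 + 16 + 6 = 47.
Best is Vega, Mira, Altair, and Lyra with total return 50.

50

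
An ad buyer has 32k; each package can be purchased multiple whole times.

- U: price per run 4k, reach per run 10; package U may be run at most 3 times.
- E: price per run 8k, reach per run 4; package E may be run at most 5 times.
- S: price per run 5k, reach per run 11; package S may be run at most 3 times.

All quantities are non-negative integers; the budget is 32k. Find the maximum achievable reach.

63

Take 3×U and 3×S: price 27 ≤ 32, reach 3·10 + 3·11 = 63.
U has the best ratio (10/4) and is taken to its limit of 3; remaining capacity is filled optimally with the others.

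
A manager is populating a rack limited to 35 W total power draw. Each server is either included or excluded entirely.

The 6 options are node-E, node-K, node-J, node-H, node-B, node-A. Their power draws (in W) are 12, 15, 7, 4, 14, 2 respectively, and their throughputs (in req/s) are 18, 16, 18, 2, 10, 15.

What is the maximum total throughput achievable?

Treat it as a binary knapsack problem.
Take node-E, node-J, node-B, and node-A: power draw 12 + 7 + 14 + 2 = 35 ≤ 35, throughput 18 + 18 + 10 + 15 = 61.
No other feasible combination does better.

61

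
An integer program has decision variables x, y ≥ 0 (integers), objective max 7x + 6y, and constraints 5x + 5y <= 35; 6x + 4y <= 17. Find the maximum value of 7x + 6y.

24

(x,y)=(0,4): 5·0+5·4=20≤35, 6·0+4·4=16≤17, objective 24.
(x,y)=(0,3): 5·0+5·3=15≤35, 6·0+4·3=12≤17, objective 18.
The best lattice point is (0,4), giving 24.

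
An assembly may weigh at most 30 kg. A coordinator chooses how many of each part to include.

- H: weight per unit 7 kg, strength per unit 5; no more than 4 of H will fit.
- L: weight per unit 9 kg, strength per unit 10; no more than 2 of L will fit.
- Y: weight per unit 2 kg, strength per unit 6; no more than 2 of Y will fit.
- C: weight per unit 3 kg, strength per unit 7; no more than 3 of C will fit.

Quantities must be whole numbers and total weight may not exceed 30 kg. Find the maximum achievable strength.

48

Y has the best ratio (6/2); taking only Y gives at most 2×6 = 12 (stopped by the supply cap of 2).
Mixing does better — 1×H, 1×L, 2×Y, and 3×C: weight 29 ≤ 30, strength 1·5 + 1·10 + 2·6 + 3·7 = 48.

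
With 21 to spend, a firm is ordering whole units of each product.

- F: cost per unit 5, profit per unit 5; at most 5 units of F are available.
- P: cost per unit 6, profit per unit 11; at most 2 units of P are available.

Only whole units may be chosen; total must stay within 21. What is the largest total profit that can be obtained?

27

1×F and 2×P: cost 17 ≤ 21, profit 1·5 + 2·11 = 27.
3×F and 1×P: cost 21 ≤ 21, profit 3·5 + 1·11 = 26.
Best is 27.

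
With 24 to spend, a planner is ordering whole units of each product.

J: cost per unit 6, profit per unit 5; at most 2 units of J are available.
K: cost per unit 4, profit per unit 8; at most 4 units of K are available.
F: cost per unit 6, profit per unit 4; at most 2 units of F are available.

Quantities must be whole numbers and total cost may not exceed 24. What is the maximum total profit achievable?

K has the best ratio (8/4); taking only K gives at most 4×8 = 32 (stopped by the supply cap of 4).
Mixing does better — 1×J and 4×K: cost 22 ≤ 24, profit 1·5 + 4·8 = 37.

37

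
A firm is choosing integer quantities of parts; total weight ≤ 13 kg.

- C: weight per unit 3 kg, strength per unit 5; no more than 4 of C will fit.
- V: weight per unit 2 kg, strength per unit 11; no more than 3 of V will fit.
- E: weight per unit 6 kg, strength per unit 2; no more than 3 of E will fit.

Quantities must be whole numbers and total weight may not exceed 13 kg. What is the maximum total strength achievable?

43

V has the best ratio (11/2); taking only V gives at most 3×11 = 33 (stopped by the supply cap of 3).
Mixing does better — 2×C and 3×V: weight 12 ≤ 13, strength 2·5 + 3·11 = 43.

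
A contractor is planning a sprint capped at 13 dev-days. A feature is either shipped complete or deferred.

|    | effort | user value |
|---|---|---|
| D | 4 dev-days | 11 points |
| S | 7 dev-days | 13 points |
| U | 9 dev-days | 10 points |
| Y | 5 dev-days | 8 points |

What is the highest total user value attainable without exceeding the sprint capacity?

24

This is an integer program with binary decision variables.
S + Y: effort 7 + 5 = 12 ≤ 13, user value 13 + 8 = 21.
D + S: effort 4 + 7 = 11 ≤ 13, user value 11 + 13 = 24.
Best is D and S with total user value 24.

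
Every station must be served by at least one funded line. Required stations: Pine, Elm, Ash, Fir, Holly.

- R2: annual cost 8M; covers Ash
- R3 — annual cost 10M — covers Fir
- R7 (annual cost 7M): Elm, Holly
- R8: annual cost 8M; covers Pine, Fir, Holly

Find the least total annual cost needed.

Choose R2, R7, and R8: together they cover Pine, Elm, Ash, Fir, Holly — every station.
Total annual cost: 8 + 7 + 8 = 23.
No cover costs less than 23.

23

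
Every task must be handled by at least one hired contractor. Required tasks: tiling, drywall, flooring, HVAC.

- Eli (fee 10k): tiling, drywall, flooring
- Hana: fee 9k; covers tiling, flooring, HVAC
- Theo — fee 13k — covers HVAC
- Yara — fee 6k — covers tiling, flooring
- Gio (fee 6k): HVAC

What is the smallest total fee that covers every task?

16

The greedy cost-per-new-task heuristic would pick Hana and Eli for 19, but a cheaper cover exists.
Choose Eli and Gio: together they cover tiling, drywall, flooring, HVAC — every task.
Total fee: 10 + 6 = 16.
No cover costs less than 16.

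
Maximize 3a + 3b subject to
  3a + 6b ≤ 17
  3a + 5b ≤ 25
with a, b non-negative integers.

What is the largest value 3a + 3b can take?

15

(a,b)=(5,0) is feasible, giving 15.
(a,b)=(4,0) is feasible, giving 12.
No feasible integer point exceeds 15.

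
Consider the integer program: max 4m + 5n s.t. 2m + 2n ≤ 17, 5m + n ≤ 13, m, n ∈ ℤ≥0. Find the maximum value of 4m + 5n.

(m,n)=(0,8): 2·0+2·8=16≤17, 5·0+1·8=8≤13, objective 40.
(m,n)=(1,7): 2·1+2·7=16≤17, 5·1+1·7=12≤13, objective 39.
(m,n)=(0,7): 2·0+2·7=14≤17, 5·0+1·7=7≤13, objective 35.
No feasible integer point exceeds 40.

40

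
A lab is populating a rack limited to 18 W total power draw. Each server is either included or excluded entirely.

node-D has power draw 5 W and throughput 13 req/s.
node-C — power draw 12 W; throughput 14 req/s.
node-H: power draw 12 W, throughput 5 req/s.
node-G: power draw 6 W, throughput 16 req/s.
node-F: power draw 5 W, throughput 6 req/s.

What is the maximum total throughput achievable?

Take node-D, node-G, and node-F: power draw 5 + 6 + 5 = 16 ≤ 18, throughput 13 + 16 + 6 = 35.
No other feasible combination does better.

35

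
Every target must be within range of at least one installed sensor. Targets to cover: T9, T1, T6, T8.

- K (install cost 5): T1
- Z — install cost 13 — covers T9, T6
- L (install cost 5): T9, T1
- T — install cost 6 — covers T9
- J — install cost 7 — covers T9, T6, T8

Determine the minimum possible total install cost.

Choose K and J: together they cover T9, T1, T6, T8 — every target.
Total install cost: 5 + 7 = 12.
No cover costs less than 12.

12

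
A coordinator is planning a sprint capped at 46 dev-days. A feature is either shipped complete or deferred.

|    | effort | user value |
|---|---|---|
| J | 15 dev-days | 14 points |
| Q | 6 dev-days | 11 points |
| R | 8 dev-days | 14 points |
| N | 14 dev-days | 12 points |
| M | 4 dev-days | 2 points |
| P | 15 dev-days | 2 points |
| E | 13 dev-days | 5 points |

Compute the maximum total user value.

51

Take J, Q, R, and N: effort 15 + 6 + 8 + 14 = 43 ≤ 46, user value 14 + 11 + 14 + 12 = 51.
No other feasible combination does better.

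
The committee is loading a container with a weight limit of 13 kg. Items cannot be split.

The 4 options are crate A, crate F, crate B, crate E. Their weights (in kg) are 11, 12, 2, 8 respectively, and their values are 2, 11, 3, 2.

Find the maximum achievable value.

11

This is a 0-1 knapsack instance.
Take crate F: weight 12 ≤ 13, value 11.
No other feasible combination does better.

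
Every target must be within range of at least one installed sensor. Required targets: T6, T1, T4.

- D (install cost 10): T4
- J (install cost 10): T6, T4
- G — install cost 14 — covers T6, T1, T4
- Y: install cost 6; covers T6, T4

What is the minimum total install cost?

14

This is an integer covering problem.
The greedy cost-per-new-target heuristic would pick Y and G for 20, but a cheaper cover exists.
G alone covers T6, T1, T4 — every target.
Total install cost: 14.
No cover costs less than 14.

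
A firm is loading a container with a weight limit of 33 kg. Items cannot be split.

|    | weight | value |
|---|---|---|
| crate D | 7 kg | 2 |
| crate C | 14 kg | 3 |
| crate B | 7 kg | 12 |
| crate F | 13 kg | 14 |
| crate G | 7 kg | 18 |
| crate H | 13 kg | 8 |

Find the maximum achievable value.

44

Allowing fractional choices, the relaxed optimum would be about 47.7, but items are indivisible.
crate B + crate F + crate G: weight 7 + 13 + 7 = 27 ≤ 33, value 12 + 14 + 18 = 44.
crate F + crate G + crate H: weight 13 + 7 + 13 = 33 ≤ 33, value 14 + 18 + 8 = 40.
Best is crate B, crate F, and crate G with total value 44.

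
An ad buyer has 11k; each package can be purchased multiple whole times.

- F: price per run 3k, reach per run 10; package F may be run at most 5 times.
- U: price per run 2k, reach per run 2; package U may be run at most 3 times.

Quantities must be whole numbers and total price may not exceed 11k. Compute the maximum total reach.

Take 3×F and 1×U: price 11 ≤ 11, reach 3·10 + 1·2 = 32.
No other integer combination yields more.

32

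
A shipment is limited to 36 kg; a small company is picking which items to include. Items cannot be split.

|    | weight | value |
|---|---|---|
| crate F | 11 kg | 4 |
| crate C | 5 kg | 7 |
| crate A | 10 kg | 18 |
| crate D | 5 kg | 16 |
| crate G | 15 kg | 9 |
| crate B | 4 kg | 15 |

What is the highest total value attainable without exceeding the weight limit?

60

Take crate F, crate C, crate A, crate D, and crate B: weight 11 + 5 + 10 + 5 + 4 = 35 ≤ 36, value 4 + 7 + 18 + 16 + 15 = 60.
No other feasible combination does better.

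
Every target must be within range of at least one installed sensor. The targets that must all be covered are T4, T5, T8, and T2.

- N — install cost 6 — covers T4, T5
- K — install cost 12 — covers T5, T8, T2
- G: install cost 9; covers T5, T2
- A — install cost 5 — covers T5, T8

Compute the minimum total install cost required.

The greedy cost-per-new-target heuristic would pick A, N, and G for 20, but a cheaper cover exists.
Choose N and K: together they cover T4, T5, T8, T2 — every target.
Total install cost: 6 + 12 = 18.
No cover costs less than 18.

18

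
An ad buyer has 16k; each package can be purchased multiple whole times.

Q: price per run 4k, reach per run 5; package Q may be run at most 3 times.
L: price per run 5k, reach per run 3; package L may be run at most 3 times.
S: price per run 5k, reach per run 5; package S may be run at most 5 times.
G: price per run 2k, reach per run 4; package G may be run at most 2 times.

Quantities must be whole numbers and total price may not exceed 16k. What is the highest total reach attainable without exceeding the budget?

1×Q, 2×S, and 1×G: price 16 ≤ 16, reach 1·5 + 2·5 + 1·4 = 19.
3×Q and 2×G: price 16 ≤ 16, reach 3·5 + 2·4 = 23.
Best is 23.

23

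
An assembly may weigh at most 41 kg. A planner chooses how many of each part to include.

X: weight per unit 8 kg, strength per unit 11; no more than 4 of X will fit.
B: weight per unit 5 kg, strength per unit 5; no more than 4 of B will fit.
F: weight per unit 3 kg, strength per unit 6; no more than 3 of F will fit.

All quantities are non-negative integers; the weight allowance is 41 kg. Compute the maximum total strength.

62

3×X, 1×B, and 3×F: weight 38 ≤ 41, strength 3·11 + 1·5 + 3·6 = 56.
4×X and 3×F: weight 41 ≤ 41, strength 4·11 + 3·6 = 62.
Best is 62.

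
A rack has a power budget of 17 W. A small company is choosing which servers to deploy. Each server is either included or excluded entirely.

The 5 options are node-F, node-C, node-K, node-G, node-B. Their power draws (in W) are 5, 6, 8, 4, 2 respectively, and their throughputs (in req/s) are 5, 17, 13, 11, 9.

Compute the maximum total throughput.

Allowing fractional choices, the relaxed optimum would be about 45.1, but servers are indivisible.
node-C + node-K + node-B: power draw 6 + 8 + 2 = 16 ≤ 17, throughput 17 + 13 + 9 = 39.
node-C + node-G + node-B: power draw 6 + 4 + 2 = 12 ≤ 17, throughput 17 + 11 + 9 = 37.
node-F + node-C + node-G + node-B: power draw 5 + 6 + 4 + 2 = 17 ≤ 17, throughput 5 + 17 + 11 + 9 = 42.
Best is node-F, node-C, node-G, and node-B with total throughput 42.

42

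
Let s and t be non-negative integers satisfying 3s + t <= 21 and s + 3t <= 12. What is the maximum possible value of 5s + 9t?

(s,t)=(6,2) is feasible, giving 48.
(s,t)=(5,2) is feasible, giving 43.
(s,t)=(6,1) is feasible, giving 39.
(s,t)=(7,0) is feasible, giving 35.
No feasible integer point exceeds 48.

48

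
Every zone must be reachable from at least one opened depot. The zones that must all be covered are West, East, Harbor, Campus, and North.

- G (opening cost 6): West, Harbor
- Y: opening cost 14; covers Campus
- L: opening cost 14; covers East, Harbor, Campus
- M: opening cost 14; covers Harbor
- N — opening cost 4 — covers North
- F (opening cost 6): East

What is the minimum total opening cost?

24

This is a weighted set-cover instance.
The greedy cost-per-new-zone heuristic would pick G, N, F, and Y for 30, but a cheaper cover exists.
Choose G, L, and N: together they cover West, East, Harbor, Campus, North — every zone.
Total opening cost: 6 + 14 + 4 = 24.
No cover costs less than 24.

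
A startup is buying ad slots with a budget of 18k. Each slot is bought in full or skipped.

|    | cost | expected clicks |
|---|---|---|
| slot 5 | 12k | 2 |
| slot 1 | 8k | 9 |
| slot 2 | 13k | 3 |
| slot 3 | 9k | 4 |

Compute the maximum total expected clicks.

Allowing fractional choices, the relaxed optimum would be about 13.2, but ad slots are indivisible.
slot 1: cost 8 ≤ 18, expected clicks 9.
slot 1 + slot 3: cost 8 + 9 = 17 ≤ 18, expected clicks 9 + 4 = 13.
slot 3: cost 9 ≤ 18, expected clicks 4.
Best is slot 1 and slot 3 with total expected clicks 13.

13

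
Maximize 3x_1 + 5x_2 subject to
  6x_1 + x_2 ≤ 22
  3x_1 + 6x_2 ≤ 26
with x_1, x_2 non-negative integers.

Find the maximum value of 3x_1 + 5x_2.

21

The continuous relaxation peaks at (3.21, 2.73) with value 23.27; rounding to a feasible lattice point costs some objective.
(x_1,x_2)=(2,3): 6·2+1·3=15≤22, 3·2+6·3=24≤26, objective 21.
(x_1,x_2)=(3,2): 6·3+1·2=20≤22, 3·3+6·2=21≤26, objective 19.
(x_1,x_2)=(1,3): 6·1+1·3=9≤22, 3·1+6·3=21≤26, objective 18.
(x_1,x_2)=(2,2): 6·2+1·2=14≤22, 3·2+6·2=18≤26, objective 16.
Maximum is 21 at (x_1,x_2)=(2,3).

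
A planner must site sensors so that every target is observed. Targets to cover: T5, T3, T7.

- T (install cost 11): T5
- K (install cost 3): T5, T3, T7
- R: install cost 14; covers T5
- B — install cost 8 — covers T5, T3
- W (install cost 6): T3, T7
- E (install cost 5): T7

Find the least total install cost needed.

This is a weighted set-cover instance.
K alone covers T5, T3, T7 — every target.
Total install cost: 3.
No cover costs less than 3.

3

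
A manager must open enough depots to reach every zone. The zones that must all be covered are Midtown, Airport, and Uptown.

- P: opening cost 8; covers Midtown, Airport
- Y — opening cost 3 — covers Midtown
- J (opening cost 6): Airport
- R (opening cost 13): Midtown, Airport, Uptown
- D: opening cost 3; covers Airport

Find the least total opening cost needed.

13

The greedy cost-per-new-zone heuristic would pick Y, D, and R for 19, but a cheaper cover exists.
R alone covers Midtown, Airport, Uptown — every zone.
Total opening cost: 13.
No cover costs less than 13.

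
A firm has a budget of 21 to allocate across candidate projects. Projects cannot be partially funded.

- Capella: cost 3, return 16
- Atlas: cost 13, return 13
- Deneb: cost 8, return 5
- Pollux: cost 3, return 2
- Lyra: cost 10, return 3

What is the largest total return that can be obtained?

31

This is a 0-1 knapsack instance.
Allowing fractional choices, the relaxed optimum would be about 32.2, but projects are indivisible.
Capella + Atlas + Pollux: cost 3 + 13 + 3 = 19 ≤ 21, return 16 + 13 + 2 = 31.
Capella + Atlas: cost 3 + 13 = 16 ≤ 21, return 16 + 13 = 29.
Best is Capella, Atlas, and Pollux with total return 31.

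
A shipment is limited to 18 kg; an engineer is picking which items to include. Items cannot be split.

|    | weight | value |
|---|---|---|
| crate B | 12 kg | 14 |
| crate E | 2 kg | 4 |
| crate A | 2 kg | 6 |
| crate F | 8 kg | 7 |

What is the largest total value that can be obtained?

24

Take crate B, crate E, and crate A: weight 12 + 2 + 2 = 16 ≤ 18, value 14 + 4 + 6 = 24.
No other feasible combination does better.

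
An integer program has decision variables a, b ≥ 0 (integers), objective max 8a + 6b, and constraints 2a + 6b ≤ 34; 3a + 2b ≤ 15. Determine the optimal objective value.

42

Relaxing integrality, the LP optimum is 43.43 at (a,b) = (1.57, 5.14), which is not an integer point.
(a,b)=(3,3): 2·3+6·3=24≤34, 3·3+2·3=15≤15, objective 42.
(a,b)=(2,4): 2·2+6·4=28≤34, 3·2+2·4=14≤15, objective 40.
The best lattice point is (3,3), giving 42.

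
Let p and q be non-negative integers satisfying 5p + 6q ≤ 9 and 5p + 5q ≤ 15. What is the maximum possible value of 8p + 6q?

8

(p,q)=(1,0): 5·1+6·0=5≤9, 5·1+5·0=5≤15, objective 8.
(p,q)=(0,1): 5·0+6·1=6≤9, 5·0+5·1=5≤15, objective 6.
(p,q)=(0,0): 5·0+6·0=0≤9, 5·0+5·0=0≤15, objective 0.
No feasible integer point exceeds 8.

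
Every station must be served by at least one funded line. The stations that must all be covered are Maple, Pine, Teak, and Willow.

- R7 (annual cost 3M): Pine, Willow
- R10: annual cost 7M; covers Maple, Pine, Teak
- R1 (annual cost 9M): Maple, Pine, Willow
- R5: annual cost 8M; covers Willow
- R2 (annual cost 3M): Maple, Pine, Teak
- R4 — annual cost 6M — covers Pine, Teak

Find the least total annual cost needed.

This is a weighted set-cover instance.
Choose R7 and R2: together they cover Maple, Pine, Teak, Willow — every station.
Total annual cost: 3 + 3 = 6.
No cover costs less than 6.

6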